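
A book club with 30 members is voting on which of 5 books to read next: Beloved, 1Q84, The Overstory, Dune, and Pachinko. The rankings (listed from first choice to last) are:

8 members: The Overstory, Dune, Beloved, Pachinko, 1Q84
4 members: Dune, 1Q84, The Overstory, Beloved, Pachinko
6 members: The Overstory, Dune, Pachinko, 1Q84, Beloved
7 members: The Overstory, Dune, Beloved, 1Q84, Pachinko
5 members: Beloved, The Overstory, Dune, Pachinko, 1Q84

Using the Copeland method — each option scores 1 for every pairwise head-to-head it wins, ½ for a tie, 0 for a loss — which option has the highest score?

Beloved: beats 1Q84 and Pachinko; loses to The Overstory and Dune → score 2.
1Q84: loses to Beloved, The Overstory, Dune, and Pachinko → score 0.
The Overstory: beats Beloved, 1Q84, Dune, and Pachinko → score 4.
Dune: beats Beloved, 1Q84, and Pachinko; loses to The Overstory → score 3.
Pachinko: beats 1Q84; loses to Beloved, The Overstory, and Dune → score 1.
The Overstory has the best pairwise record.

The Overstory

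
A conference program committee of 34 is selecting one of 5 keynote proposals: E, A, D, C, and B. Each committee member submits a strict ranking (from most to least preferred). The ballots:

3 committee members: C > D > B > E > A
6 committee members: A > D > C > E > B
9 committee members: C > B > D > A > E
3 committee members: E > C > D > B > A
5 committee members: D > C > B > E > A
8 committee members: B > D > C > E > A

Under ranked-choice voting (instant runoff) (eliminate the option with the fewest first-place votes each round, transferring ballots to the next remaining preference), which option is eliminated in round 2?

D

Round 1: E 3, A 6, D 5, C 12, B 8. Eliminate E.
Round 2: A 6, D 5, C 15, B 8. Eliminate D.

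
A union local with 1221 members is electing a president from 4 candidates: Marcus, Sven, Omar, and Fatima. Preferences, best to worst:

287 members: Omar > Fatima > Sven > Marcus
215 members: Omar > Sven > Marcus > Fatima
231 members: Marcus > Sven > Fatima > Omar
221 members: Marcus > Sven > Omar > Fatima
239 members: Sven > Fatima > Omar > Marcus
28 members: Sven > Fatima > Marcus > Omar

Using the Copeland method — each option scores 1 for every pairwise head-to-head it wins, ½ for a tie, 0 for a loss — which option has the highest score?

Sven

Marcus: beats Fatima; loses to Sven and Omar → score 1.
Sven: beats Marcus, Omar, and Fatima → score 3.
Omar: beats Marcus and Fatima; loses to Sven → score 2.
Fatima: loses to Marcus, Sven, and Omar → score 0.
Sven has the best pairwise record.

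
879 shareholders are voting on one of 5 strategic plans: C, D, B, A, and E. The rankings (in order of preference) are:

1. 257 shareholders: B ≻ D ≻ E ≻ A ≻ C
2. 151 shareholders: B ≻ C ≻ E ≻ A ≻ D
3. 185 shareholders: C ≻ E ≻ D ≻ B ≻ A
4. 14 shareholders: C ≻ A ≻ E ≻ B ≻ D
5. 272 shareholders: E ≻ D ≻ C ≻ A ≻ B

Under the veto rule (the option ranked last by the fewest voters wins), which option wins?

Last-place votes: C 257, D 165, B 272, A 185, E 0.
E is ranked last by the fewest voters, so E wins.

E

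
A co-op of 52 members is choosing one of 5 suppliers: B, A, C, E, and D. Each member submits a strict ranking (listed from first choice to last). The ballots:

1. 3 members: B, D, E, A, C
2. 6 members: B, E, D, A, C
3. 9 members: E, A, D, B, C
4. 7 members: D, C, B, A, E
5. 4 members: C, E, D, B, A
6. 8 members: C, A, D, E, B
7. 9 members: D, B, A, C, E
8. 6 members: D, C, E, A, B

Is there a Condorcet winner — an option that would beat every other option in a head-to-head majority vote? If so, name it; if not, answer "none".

D vs B: 43–9 for D.
D vs A: 35–17 for D.
D vs C: 40–12 for D.
D vs E: 33–19 for D.
D beats every other option head-to-head.

D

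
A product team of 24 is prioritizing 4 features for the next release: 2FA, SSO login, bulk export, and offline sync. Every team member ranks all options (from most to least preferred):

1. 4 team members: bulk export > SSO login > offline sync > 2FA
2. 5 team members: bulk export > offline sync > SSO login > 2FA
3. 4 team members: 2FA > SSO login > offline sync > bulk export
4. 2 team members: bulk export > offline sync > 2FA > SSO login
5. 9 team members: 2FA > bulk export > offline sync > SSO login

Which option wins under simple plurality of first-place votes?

First-place votes: 2FA 13, SSO login 0, bulk export 11, offline sync 0.
2FA has the most first-place votes.

2FA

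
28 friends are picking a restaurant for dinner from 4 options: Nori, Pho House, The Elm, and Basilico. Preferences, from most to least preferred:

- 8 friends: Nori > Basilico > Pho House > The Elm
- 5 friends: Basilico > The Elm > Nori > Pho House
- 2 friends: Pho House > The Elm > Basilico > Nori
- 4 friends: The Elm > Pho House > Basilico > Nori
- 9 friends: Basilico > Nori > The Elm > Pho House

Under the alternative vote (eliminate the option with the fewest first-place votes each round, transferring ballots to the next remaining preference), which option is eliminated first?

Pho House

Round 1: Nori 8, Pho House 2, The Elm 4, Basilico 14. Eliminate Pho House.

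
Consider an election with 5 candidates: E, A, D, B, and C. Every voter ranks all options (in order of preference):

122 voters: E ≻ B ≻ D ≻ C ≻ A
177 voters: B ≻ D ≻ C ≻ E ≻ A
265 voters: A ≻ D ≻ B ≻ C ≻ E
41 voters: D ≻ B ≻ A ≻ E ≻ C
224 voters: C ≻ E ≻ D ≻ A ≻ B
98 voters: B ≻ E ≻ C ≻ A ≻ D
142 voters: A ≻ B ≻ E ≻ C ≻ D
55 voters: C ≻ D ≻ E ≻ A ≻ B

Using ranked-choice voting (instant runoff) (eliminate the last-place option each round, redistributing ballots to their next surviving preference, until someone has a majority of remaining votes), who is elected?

Round 1: E 122, A 407, D 41, B 275, C 279. Eliminate D.
Round 2: E 122, A 407, B 316, C 279. Eliminate E.
Round 3: A 407, B 438, C 279. Eliminate C.
Round 4: A 686, B 438. A has a majority.

A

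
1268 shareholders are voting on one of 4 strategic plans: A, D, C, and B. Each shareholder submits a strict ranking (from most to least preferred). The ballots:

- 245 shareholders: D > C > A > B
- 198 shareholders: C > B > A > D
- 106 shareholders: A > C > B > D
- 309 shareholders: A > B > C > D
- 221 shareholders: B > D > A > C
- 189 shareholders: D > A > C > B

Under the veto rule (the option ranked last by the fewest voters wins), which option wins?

A

Last-place votes: A 0, D 613, C 221, B 434.
A is ranked last by the fewest voters, so A wins.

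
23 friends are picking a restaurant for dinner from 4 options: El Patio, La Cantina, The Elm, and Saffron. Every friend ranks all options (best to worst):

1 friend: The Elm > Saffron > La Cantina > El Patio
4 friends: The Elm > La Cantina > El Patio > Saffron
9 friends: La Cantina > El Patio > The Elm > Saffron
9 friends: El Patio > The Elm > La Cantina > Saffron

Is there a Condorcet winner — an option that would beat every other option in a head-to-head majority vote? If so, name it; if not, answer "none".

Checking pairwise contests:
La Cantina beats El Patio 14–9.
The Elm beats La Cantina 14–9.
El Patio beats The Elm 18–5.
El Patio beats Saffron 22–1.
Every option loses at least one head-to-head, so there is no Condorcet winner.

none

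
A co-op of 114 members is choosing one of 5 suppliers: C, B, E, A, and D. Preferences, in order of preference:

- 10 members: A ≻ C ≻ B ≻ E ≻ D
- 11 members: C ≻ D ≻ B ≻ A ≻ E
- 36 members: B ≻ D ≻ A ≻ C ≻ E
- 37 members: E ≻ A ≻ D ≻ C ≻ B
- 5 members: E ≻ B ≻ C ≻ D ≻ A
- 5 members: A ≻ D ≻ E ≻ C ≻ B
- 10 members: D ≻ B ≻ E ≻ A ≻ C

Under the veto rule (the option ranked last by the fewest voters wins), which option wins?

Last-place votes: C 10, B 42, E 47, A 5, D 10.
A is ranked last by the fewest voters, so A wins.

A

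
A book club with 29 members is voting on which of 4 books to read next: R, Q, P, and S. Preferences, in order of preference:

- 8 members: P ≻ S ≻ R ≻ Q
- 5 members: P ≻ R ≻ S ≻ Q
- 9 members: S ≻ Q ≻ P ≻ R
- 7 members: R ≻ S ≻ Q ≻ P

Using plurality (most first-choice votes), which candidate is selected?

First-place votes: R 7, Q 0, P 13, S 9.
P has the most first-place votes.

P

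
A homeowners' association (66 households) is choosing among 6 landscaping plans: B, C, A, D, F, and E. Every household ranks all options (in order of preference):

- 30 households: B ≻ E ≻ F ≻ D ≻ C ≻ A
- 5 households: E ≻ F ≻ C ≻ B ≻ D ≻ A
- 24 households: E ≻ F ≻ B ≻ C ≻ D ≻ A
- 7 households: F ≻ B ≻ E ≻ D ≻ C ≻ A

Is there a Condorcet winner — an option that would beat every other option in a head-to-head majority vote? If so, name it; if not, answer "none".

Checking pairwise contests:
F beats B 36–30.
B beats C 61–5.
B beats A 66–0.
B beats D 66–0.
E beats F 59–7.
B beats E 37–29.
Every option loses at least one head-to-head, so there is no Condorcet winner.

none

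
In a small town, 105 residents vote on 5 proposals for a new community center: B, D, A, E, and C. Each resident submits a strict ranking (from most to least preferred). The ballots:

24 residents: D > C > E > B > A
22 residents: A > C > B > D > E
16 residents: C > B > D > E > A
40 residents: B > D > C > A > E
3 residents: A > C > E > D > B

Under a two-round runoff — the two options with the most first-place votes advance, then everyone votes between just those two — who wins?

B

Round 1 first-place votes: B 40, D 24, A 25, E 0, C 16.
B and A advance.
Runoff: B is preferred to A by 80 voters; A by 25.
B wins the runoff.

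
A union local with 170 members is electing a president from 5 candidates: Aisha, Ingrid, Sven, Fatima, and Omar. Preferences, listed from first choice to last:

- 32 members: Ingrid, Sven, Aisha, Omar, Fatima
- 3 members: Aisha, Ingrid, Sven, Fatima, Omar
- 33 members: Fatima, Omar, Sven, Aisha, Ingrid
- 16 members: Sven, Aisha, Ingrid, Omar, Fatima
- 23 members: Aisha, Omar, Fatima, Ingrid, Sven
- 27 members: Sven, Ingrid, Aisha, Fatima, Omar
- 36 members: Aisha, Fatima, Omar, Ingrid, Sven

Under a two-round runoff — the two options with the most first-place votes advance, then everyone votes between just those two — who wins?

Round 1 first-place votes: Aisha 62, Ingrid 32, Sven 43, Fatima 33, Omar 0.
Aisha and Sven advance.
Runoff: Aisha is preferred to Sven by 62 voters; Sven by 108.
Sven wins the runoff.

Sven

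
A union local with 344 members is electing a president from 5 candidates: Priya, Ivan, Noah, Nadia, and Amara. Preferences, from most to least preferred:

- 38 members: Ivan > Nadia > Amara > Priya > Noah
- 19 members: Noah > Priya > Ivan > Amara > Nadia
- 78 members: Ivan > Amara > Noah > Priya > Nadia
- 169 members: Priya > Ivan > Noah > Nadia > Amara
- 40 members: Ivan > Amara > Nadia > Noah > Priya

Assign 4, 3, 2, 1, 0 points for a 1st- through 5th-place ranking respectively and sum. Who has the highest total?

Priya: 38·1 + 19·3 + 78·1 + 169·4 + 40·0 = 849
Ivan: 38·4 + 19·2 + 78·4 + 169·3 + 40·4 = 1169
Noah: 38·0 + 19·4 + 78·2 + 169·2 + 40·1 = 610
Nadia: 38·3 + 19·0 + 78·0 + 169·1 + 40·2 = 363
Amara: 38·2 + 19·1 + 78·3 + 169·0 + 40·3 = 449
Ivan has the highest Borda score (1169).

Ivan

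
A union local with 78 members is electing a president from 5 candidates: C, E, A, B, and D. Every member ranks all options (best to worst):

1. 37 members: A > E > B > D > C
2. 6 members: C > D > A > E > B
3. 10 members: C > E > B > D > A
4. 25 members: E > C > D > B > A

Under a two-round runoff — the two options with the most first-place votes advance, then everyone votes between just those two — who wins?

Round 1 first-place votes: C 16, E 25, A 37, B 0, D 0.
A and E advance.
Runoff: A is preferred to E by 43 voters; E by 35.
A wins the runoff.

A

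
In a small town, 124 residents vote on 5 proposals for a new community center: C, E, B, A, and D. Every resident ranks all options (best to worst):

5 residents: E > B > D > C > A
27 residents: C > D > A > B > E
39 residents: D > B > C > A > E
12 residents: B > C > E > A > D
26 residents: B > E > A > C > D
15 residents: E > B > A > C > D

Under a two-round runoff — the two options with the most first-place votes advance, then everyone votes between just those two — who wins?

D

Round 1 first-place votes: C 27, E 20, B 38, A 0, D 39.
D and B advance.
Runoff: D is preferred to B by 66 voters; B by 58.
D wins the runoff.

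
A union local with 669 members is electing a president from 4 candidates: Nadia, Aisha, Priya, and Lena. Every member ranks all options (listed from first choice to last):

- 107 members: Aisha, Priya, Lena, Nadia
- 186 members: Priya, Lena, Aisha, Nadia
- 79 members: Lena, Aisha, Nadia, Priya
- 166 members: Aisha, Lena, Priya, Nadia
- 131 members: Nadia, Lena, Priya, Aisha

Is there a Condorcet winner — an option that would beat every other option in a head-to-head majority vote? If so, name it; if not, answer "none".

Lena vs Nadia: 538–131 for Lena.
Lena vs Aisha: 396–273 for Lena.
Lena vs Priya: 376–293 for Lena.
Lena beats every other option head-to-head.

Lena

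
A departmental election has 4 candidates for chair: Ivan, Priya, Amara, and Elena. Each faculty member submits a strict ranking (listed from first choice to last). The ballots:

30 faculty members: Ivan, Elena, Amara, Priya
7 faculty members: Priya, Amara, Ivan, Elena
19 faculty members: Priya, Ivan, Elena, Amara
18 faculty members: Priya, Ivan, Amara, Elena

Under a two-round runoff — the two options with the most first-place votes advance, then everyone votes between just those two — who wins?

Priya

Round 1 first-place votes: Ivan 30, Priya 44, Amara 0, Elena 0.
Priya and Ivan advance.
Runoff: Priya is preferred to Ivan by 44 voters; Ivan by 30.
Priya wins the runoff.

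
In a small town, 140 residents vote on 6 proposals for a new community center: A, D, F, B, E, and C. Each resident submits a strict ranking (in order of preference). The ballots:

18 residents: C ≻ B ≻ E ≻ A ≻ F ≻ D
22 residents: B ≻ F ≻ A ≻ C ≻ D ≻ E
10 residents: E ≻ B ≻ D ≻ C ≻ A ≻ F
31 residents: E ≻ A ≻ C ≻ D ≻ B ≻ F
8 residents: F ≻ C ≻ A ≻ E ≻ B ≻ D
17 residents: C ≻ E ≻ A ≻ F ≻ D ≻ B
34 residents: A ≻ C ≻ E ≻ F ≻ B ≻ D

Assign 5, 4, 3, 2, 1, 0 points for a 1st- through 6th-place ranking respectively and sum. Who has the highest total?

C

A: 18·2 + 22·3 + 10·1 + 31·4 + 8·3 + 17·3 + 34·5 = 481
D: 18·0 + 22·1 + 10·3 + 31·2 + 8·0 + 17·1 + 34·0 = 131
F: 18·1 + 22·4 + 10·0 + 31·0 + 8·5 + 17·2 + 34·2 = 248
B: 18·4 + 22·5 + 10·4 + 31·1 + 8·1 + 17·0 + 34·1 = 295
E: 18·3 + 22·0 + 10·5 + 31·5 + 8·2 + 17·4 + 34·3 = 445
C: 18·5 + 22·2 + 10·2 + 31·3 + 8·4 + 17·5 + 34·4 = 500
C has the highest Borda score (500).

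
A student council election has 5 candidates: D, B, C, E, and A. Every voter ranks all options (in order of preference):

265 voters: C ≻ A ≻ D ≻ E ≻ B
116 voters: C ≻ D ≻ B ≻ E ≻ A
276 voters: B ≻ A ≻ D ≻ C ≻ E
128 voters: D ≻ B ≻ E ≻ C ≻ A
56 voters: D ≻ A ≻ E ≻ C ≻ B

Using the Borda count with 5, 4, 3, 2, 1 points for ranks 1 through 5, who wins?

D

D: 265·3 + 116·4 + 276·3 + 128·5 + 56·5 = 3007
B: 265·1 + 116·3 + 276·5 + 128·4 + 56·1 = 2561
C: 265·5 + 116·5 + 276·2 + 128·2 + 56·2 = 2825
E: 265·2 + 116·2 + 276·1 + 128·3 + 56·3 = 1590
A: 265·4 + 116·1 + 276·4 + 128·1 + 56·4 = 2632
D has the highest Borda score (3007).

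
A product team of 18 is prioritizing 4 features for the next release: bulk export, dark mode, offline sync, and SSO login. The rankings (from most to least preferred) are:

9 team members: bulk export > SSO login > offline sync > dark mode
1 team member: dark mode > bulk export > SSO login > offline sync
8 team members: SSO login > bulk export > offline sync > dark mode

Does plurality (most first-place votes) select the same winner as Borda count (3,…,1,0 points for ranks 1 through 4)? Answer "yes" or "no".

yes

Plurality — first-place votes: bulk export 9, dark mode 1, offline sync 0, SSO login 8. Winner: bulk export.
Borda — scores: bulk export 45, dark mode 3, offline sync 17, SSO login 43. Winner: bulk export.
The two methods agree.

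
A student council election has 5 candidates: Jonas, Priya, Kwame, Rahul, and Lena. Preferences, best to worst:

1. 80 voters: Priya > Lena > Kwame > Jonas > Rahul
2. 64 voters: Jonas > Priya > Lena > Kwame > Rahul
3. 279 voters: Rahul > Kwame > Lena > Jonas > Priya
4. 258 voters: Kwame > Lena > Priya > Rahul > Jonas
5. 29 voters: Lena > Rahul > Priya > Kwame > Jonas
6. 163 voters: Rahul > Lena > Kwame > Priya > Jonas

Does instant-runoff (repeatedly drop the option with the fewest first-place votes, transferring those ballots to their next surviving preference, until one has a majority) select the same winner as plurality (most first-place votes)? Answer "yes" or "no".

yes

Instant-runoff — R1 Jonas 64, Priya 80, Kwame 258, Rahul 442, Lena 29 (Rahul winner). Winner: Rahul.
Plurality — first-place votes: Jonas 64, Priya 80, Kwame 258, Rahul 442, Lena 29. Winner: Rahul.
The two methods agree.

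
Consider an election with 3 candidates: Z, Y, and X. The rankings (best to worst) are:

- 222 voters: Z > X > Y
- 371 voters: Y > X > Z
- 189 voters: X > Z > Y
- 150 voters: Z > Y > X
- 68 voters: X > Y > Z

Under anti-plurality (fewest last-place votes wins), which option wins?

Last-place votes: Z 439, Y 411, X 150.
X is ranked last by the fewest voters, so X wins.

X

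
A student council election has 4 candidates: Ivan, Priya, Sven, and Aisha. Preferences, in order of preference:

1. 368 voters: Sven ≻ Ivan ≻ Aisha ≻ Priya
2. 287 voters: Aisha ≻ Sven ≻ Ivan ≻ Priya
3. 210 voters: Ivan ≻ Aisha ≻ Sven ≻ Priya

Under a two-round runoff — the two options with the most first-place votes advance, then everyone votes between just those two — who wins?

Round 1 first-place votes: Ivan 210, Priya 0, Sven 368, Aisha 287.
Sven and Aisha advance.
Runoff: Sven is preferred to Aisha by 368 voters; Aisha by 497.
Aisha wins the runoff.

Aisha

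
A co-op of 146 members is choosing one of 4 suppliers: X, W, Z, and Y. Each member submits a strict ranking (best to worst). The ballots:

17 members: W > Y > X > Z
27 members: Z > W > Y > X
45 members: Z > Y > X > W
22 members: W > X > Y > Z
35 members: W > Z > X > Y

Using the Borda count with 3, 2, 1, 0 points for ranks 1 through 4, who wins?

Z

X: 17·1 + 27·0 + 45·1 + 22·2 + 35·1 = 141
W: 17·3 + 27·2 + 45·0 + 22·3 + 35·3 = 276
Z: 17·0 + 27·3 + 45·3 + 22·0 + 35·2 = 286
Y: 17·2 + 27·1 + 45·2 + 22·1 + 35·0 = 173
Z has the highest Borda score (286).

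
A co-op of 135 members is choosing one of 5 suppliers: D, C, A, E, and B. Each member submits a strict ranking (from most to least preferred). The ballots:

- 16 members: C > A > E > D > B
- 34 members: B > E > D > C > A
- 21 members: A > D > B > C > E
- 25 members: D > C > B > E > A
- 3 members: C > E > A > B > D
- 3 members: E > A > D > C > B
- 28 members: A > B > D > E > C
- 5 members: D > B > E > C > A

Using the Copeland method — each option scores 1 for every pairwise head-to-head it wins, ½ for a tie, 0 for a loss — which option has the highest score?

D

D: beats C, E, and B; loses to A → score 3.
C: beats A; loses to D, E, and B → score 1.
A: beats D and B; loses to C and E → score 2.
E: beats C and A; loses to D and B → score 2.
B: beats C and E; loses to D and A → score 2.
D has the best pairwise record.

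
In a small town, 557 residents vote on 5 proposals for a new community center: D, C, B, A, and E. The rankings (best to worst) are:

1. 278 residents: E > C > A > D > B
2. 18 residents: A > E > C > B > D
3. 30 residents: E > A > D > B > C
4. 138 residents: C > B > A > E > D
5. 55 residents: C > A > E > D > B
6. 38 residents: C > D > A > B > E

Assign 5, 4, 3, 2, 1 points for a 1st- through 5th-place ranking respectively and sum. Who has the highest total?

C

D: 278·2 + 18·1 + 30·3 + 138·1 + 55·2 + 38·4 = 1064
C: 278·4 + 18·3 + 30·1 + 138·5 + 55·5 + 38·5 = 2351
B: 278·1 + 18·2 + 30·2 + 138·4 + 55·1 + 38·2 = 1057
A: 278·3 + 18·5 + 30·4 + 138·3 + 55·4 + 38·3 = 1792
E: 278·5 + 18·4 + 30·5 + 138·2 + 55·3 + 38·1 = 2091
C has the highest Borda score (2351).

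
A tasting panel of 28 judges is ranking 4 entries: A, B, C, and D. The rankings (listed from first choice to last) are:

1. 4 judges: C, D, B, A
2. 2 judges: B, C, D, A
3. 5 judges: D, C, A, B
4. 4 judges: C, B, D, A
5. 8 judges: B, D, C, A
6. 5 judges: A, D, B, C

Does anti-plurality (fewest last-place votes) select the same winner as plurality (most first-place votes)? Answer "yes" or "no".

no

Anti-plurality — last-place votes: A 18, B 5, C 5, D 0. Winner: D.
Plurality — first-place votes: A 5, B 10, C 8, D 5. Winner: B.
The two methods disagree.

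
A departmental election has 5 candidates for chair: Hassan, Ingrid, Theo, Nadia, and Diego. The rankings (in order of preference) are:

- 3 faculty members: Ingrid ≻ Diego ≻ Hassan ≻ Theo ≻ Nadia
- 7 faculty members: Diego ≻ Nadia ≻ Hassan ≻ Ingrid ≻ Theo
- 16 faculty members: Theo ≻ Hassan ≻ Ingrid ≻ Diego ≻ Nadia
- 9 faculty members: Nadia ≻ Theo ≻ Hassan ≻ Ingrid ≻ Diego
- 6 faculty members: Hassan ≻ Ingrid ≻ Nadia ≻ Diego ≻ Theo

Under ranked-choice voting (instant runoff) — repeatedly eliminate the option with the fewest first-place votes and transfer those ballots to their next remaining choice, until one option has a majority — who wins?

Nadia

Round 1: Hassan 6, Ingrid 3, Theo 16, Nadia 9, Diego 7. Eliminate Ingrid.
Round 2: Hassan 6, Theo 16, Nadia 9, Diego 10. Eliminate Hassan.
Round 3: Theo 16, Nadia 15, Diego 10. Eliminate Diego.
Round 4: Theo 19, Nadia 22. Nadia has a majority.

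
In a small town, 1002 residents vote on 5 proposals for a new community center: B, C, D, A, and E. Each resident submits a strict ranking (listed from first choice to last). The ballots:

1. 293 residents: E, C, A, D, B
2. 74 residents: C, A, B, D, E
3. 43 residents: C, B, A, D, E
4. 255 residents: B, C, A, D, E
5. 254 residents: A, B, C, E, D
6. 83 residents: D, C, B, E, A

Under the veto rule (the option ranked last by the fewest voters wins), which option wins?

C

Last-place votes: B 293, C 0, D 254, A 83, E 372.
C is ranked last by the fewest voters, so C wins.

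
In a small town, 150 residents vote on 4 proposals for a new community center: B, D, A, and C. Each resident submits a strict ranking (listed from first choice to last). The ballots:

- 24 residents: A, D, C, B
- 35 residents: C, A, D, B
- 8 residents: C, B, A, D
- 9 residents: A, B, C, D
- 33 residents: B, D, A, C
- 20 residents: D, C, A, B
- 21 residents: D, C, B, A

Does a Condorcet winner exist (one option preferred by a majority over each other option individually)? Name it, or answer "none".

Checking pairwise contests:
D beats B 100–50.
A beats D 76–74.
C beats A 84–66.
D beats C 98–52.
Every option loses at least one head-to-head, so there is no Condorcet winner.

none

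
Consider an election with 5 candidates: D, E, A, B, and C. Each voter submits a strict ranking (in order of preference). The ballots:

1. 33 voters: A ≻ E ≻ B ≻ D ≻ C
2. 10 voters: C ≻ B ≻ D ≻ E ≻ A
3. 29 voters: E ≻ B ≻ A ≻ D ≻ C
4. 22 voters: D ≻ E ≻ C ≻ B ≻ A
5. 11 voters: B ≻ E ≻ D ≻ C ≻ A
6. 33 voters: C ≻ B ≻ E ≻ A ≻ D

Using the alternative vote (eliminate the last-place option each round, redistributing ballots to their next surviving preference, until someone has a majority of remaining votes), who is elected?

Round 1: D 22, E 29, A 33, B 11, C 43. Eliminate B.
Round 2: D 22, E 40, A 33, C 43. Eliminate D.
Round 3: E 62, A 33, C 43. Eliminate A.
Round 4: E 95, C 43. E has a majority.

E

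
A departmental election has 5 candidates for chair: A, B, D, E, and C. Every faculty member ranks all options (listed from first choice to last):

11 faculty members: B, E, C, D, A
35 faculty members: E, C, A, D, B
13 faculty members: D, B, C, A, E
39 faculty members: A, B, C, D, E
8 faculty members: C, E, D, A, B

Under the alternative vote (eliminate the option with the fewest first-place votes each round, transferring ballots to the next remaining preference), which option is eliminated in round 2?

Round 1: A 39, B 11, D 13, E 35, C 8. Eliminate C.
Round 2: A 39, B 11, D 13, E 43. Eliminate B.

B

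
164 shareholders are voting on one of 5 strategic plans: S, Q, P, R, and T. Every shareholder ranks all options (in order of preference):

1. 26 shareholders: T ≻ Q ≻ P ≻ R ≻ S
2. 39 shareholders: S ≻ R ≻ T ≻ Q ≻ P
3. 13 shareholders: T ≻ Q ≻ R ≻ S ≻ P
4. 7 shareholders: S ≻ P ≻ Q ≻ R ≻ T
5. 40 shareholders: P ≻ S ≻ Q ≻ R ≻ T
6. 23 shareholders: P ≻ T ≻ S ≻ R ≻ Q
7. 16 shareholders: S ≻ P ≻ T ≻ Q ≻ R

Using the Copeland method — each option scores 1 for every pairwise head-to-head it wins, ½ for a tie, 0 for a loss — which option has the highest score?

S: beats Q, R, and T; loses to P → score 3.
Q: beats R; loses to S, P, and T → score 1.
P: beats S, Q, R, and T → score 4.
R: beats T; loses to S, Q, and P → score 1.
T: beats Q; loses to S, P, and R → score 1.
P has the best pairwise record.

P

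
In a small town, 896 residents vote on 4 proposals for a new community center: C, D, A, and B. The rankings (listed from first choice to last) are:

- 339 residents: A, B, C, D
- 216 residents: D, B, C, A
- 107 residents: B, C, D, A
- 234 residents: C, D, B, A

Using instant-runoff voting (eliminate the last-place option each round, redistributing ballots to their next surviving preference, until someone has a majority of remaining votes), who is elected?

Round 1: C 234, D 216, A 339, B 107. Eliminate B.
Round 2: C 341, D 216, A 339. Eliminate D.
Round 3: C 557, A 339. C has a majority.

C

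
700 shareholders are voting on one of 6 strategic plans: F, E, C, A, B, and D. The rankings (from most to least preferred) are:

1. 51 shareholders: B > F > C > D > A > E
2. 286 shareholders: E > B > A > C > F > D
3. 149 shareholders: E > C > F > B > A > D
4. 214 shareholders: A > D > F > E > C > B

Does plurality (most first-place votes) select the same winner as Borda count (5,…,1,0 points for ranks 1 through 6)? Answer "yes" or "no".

yes

Plurality — first-place votes: F 0, E 435, C 0, A 214, B 51, D 0. Winner: E.
Borda — scores: F 1579, E 2603, C 1535, A 2128, B 1697, D 958. Winner: E.
The two methods agree.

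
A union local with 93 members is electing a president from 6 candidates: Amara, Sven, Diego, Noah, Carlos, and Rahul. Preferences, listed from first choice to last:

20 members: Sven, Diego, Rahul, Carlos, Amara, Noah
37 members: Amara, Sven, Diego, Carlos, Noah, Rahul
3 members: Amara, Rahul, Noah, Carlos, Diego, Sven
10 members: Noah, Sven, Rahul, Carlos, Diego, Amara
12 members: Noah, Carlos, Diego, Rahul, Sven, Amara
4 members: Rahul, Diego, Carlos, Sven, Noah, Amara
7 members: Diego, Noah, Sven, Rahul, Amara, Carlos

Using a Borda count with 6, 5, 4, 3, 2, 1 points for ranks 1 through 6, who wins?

Sven

Amara: 20·2 + 37·6 + 3·6 + 10·1 + 12·1 + 4·1 + 7·2 = 320
Sven: 20·6 + 37·5 + 3·1 + 10·5 + 12·2 + 4·3 + 7·4 = 422
Diego: 20·5 + 37·4 + 3·2 + 10·2 + 12·4 + 4·5 + 7·6 = 384
Noah: 20·1 + 37·2 + 3·4 + 10·6 + 12·6 + 4·2 + 7·5 = 281
Carlos: 20·3 + 37·3 + 3·3 + 10·3 + 12·5 + 4·4 + 7·1 = 293
Rahul: 20·4 + 37·1 + 3·5 + 10·4 + 12·3 + 4·6 + 7·3 = 253
Sven has the highest Borda score (422).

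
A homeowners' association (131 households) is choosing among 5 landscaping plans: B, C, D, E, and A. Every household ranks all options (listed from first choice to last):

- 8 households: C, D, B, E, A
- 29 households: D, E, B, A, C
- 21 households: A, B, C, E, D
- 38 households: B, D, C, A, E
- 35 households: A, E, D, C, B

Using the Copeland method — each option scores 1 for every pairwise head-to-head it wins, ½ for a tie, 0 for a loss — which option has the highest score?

B: beats C, E, and A; loses to D → score 3.
C: beats E; loses to B, D, and A → score 1.
D: beats B, C, E, and A → score 4.
E: loses to B, C, D, and A → score 0.
A: beats C and E; loses to B and D → score 2.
D has the best pairwise record.

D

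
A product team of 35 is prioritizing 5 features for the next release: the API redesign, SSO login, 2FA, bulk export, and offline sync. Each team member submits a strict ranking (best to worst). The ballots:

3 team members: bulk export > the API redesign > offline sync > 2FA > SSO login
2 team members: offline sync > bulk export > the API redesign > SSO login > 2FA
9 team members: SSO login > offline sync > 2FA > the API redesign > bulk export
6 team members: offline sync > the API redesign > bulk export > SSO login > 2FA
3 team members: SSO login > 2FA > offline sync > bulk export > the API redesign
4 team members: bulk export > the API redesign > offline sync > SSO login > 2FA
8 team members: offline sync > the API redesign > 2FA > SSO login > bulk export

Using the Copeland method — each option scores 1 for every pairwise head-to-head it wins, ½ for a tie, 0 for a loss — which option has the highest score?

the API redesign: beats SSO login, 2FA, and bulk export; loses to offline sync → score 3.
SSO login: beats 2FA and bulk export; loses to the API redesign and offline sync → score 2.
2FA: beats bulk export; loses to the API redesign, SSO login, and offline sync → score 1.
bulk export: loses to the API redesign, SSO login, 2FA, and offline sync → score 0.
offline sync: beats the API redesign, SSO login, 2FA, and bulk export → score 4.
offline sync has the best pairwise record.

offline sync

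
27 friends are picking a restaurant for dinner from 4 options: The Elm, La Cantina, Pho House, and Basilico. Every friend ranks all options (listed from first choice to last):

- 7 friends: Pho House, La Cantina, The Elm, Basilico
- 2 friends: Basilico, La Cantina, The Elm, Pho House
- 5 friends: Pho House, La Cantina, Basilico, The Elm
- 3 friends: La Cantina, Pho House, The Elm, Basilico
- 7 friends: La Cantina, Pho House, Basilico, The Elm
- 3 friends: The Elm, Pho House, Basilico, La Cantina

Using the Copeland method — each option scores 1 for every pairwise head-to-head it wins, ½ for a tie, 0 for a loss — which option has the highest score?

Pho House

The Elm: loses to La Cantina, Pho House, and Basilico → score 0.
La Cantina: beats The Elm and Basilico; loses to Pho House → score 2.
Pho House: beats The Elm, La Cantina, and Basilico → score 3.
Basilico: beats The Elm; loses to La Cantina and Pho House → score 1.
Pho House has the best pairwise record.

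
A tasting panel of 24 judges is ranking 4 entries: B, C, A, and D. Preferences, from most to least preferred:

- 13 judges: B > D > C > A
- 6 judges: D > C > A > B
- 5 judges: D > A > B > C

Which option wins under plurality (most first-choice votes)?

B

First-place votes: B 13, C 0, A 0, D 11.
B has the most first-place votes.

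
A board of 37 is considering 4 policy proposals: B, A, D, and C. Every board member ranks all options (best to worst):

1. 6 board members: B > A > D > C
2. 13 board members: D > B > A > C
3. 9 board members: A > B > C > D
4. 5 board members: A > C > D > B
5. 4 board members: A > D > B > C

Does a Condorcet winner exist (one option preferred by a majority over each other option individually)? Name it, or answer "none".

none

Checking pairwise contests:
D beats B 22–15.
B beats A 19–18.
A beats D 24–13.
B beats C 32–5.
Every option loses at least one head-to-head, so there is no Condorcet winner.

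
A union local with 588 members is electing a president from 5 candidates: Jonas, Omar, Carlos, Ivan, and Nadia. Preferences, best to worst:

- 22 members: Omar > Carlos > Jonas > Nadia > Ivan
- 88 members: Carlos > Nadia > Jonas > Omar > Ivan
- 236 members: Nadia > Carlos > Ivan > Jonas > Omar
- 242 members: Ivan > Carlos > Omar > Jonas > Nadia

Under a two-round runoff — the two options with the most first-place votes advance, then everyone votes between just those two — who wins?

Nadia

Round 1 first-place votes: Jonas 0, Omar 22, Carlos 88, Ivan 242, Nadia 236.
Ivan and Nadia advance.
Runoff: Ivan is preferred to Nadia by 242 voters; Nadia by 346.
Nadia wins the runoff.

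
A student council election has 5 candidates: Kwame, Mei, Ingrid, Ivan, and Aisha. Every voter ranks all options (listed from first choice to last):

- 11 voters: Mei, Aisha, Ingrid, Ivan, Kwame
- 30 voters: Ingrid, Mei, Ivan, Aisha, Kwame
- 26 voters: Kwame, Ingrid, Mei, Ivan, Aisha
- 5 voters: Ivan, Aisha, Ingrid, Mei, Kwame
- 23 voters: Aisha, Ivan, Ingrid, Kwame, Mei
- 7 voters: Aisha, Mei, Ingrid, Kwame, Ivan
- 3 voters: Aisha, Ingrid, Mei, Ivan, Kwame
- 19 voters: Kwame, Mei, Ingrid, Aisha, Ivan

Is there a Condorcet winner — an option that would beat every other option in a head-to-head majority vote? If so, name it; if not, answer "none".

Ingrid

Ingrid vs Kwame: 79–45 for Ingrid.
Ingrid vs Mei: 87–37 for Ingrid.
Ingrid vs Ivan: 96–28 for Ingrid.
Ingrid vs Aisha: 75–49 for Ingrid.
Ingrid beats every other option head-to-head.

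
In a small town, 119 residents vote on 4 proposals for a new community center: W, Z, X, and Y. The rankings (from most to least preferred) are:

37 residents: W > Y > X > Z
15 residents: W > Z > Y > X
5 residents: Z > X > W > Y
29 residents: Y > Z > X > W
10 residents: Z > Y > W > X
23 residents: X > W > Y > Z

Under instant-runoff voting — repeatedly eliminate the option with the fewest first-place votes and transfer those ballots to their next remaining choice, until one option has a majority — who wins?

Round 1: W 52, Z 15, X 23, Y 29. Eliminate Z.
Round 2: W 52, X 28, Y 39. Eliminate X.
Round 3: W 80, Y 39. W has a majority.

W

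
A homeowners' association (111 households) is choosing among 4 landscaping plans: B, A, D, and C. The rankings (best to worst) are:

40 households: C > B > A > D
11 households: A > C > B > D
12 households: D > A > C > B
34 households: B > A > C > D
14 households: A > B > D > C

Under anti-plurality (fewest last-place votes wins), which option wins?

A

Last-place votes: B 12, A 0, D 85, C 14.
A is ranked last by the fewest voters, so A wins.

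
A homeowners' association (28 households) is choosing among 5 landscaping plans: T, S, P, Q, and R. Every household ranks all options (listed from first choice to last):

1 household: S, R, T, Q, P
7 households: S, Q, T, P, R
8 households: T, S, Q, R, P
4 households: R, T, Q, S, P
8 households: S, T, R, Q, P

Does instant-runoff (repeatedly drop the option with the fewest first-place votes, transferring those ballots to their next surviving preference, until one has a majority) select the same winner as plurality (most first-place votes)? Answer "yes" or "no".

yes

Instant-runoff — R1 T 8, S 16, P 0, Q 0, R 4 (S winner). Winner: S.
Plurality — first-place votes: T 8, S 16, P 0, Q 0, R 4. Winner: S.
The two methods agree.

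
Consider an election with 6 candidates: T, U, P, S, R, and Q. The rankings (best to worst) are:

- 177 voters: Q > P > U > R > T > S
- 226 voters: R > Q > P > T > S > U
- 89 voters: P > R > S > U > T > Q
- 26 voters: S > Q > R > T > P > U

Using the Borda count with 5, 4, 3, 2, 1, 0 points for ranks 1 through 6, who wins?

R

T: 177·1 + 226·2 + 89·1 + 26·2 = 770
U: 177·3 + 226·0 + 89·2 + 26·0 = 709
P: 177·4 + 226·3 + 89·5 + 26·1 = 1857
S: 177·0 + 226·1 + 89·3 + 26·5 = 623
R: 177·2 + 226·5 + 89·4 + 26·3 = 1918
Q: 177·5 + 226·4 + 89·0 + 26·4 = 1893
R has the highest Borda score (1918).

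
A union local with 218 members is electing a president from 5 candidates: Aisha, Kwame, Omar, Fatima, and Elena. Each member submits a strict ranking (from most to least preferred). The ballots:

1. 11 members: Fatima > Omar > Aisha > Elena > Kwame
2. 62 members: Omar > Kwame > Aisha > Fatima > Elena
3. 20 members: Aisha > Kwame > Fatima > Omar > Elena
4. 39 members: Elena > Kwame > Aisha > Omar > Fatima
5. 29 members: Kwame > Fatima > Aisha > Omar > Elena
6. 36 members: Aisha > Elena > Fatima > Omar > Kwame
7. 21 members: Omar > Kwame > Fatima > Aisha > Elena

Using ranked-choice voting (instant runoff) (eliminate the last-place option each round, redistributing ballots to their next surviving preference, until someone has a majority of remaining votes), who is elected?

Round 1: Aisha 56, Kwame 29, Omar 83, Fatima 11, Elena 39. Eliminate Fatima.
Round 2: Aisha 56, Kwame 29, Omar 94, Elena 39. Eliminate Kwame.
Round 3: Aisha 85, Omar 94, Elena 39. Eliminate Elena.
Round 4: Aisha 124, Omar 94. Aisha has a majority.

Aisha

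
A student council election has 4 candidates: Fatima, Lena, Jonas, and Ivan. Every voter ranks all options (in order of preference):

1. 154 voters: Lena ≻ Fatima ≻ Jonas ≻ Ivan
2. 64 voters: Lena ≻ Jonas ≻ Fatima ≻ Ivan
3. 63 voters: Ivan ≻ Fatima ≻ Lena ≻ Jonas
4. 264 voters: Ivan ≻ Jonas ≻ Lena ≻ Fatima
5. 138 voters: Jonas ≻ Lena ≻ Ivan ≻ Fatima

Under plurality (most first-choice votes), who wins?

First-place votes: Fatima 0, Lena 218, Jonas 138, Ivan 327.
Ivan has the most first-place votes.

Ivan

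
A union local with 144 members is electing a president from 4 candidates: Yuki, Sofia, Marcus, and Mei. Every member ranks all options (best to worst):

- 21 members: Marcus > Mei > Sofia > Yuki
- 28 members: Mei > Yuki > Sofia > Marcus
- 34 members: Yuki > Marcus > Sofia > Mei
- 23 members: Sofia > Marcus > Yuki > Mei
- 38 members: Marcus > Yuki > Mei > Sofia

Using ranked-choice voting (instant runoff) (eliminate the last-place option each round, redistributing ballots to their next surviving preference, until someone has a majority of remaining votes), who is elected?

Round 1: Yuki 34, Sofia 23, Marcus 59, Mei 28. Eliminate Sofia.
Round 2: Yuki 34, Marcus 82, Mei 28. Marcus has a majority.

Marcus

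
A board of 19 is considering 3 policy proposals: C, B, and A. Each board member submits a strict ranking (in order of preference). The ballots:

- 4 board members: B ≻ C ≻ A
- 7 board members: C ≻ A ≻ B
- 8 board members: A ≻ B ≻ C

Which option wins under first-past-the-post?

A

First-place votes: C 7, B 4, A 8.
A has the most first-place votes.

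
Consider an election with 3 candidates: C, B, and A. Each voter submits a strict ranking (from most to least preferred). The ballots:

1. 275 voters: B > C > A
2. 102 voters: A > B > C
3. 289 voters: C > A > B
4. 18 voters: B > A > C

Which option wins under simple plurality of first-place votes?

First-place votes: C 289, B 293, A 102.
B has the most first-place votes.

B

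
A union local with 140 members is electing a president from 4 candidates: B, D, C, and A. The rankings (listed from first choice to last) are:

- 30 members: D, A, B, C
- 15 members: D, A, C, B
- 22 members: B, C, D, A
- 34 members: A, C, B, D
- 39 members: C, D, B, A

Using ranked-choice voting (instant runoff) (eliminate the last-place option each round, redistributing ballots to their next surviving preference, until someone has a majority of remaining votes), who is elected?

C

Round 1: B 22, D 45, C 39, A 34. Eliminate B.
Round 2: D 45, C 61, A 34. Eliminate A.
Round 3: D 45, C 95. C has a majority.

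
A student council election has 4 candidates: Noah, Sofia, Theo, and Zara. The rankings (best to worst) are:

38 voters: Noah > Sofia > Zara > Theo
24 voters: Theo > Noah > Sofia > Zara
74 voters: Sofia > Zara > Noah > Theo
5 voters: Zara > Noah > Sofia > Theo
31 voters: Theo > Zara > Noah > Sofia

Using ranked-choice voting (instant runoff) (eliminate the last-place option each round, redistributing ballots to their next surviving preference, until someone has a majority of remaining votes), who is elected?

Round 1: Noah 38, Sofia 74, Theo 55, Zara 5. Eliminate Zara.
Round 2: Noah 43, Sofia 74, Theo 55. Eliminate Noah.
Round 3: Sofia 117, Theo 55. Sofia has a majority.

Sofia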